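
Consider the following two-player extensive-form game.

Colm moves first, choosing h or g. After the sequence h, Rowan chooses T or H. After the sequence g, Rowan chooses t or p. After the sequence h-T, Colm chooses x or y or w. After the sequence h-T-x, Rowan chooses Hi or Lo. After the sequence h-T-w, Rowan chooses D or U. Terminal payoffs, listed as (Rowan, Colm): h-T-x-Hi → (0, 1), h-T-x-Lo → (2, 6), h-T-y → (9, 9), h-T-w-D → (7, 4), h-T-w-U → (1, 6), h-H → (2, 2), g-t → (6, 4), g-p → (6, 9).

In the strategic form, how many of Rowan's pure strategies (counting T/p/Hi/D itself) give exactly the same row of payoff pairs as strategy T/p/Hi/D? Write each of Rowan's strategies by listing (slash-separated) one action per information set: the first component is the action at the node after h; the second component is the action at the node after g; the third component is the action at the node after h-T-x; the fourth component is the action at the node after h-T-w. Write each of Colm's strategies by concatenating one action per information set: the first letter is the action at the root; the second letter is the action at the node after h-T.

Row for T/p/Hi/D (columns hx, hy, hw, gx, gy, gw): (0,1) (9,9) (7,4) (6,9) (6,9) (6,9).
Every one of Rowan's information sets is on the play path for some reply by Colm when Rowan follows T/p/Hi/D.
Changing the action at any of them therefore changes at least one column, so only T/p/Hi/D itself gives this row.

1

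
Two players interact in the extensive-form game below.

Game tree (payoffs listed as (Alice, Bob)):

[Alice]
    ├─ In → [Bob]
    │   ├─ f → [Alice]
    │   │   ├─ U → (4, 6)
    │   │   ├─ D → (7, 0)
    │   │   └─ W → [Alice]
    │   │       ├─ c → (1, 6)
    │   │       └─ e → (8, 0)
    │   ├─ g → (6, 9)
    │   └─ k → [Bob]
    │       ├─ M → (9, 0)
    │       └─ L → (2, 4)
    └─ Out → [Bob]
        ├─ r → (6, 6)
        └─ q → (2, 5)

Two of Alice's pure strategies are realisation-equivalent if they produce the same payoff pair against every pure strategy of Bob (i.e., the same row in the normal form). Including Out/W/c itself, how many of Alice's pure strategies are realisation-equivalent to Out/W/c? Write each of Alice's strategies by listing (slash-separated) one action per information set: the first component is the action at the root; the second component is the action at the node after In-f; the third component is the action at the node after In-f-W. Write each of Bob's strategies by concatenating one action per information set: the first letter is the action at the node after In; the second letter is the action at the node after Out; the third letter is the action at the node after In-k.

Row for Out/W/c (columns frM, frL, fqM, fqL, grM, grL, gqM, gqL, krM, krL, kqM, kqL): (6,6) (6,6) (2,5) (2,5) (6,6) (6,6) (2,5) (2,5) (6,6) (6,6) (2,5) (2,5).
Under Out/W/c, Alice's choice at the node after In-f and at the node after In-f-W can never be reached regardless of what Bob does, so varying those choices leaves every outcome unchanged.
Holding the reachable choices fixed and varying the unreachable ones freely already gives 3 × 2 = 6 equivalent strategies.
No other strategy reproduces this row, so those 6 are the full class: Out/U/c, Out/U/e, Out/D/c, Out/D/e, Out/W/c, Out/W/e.

6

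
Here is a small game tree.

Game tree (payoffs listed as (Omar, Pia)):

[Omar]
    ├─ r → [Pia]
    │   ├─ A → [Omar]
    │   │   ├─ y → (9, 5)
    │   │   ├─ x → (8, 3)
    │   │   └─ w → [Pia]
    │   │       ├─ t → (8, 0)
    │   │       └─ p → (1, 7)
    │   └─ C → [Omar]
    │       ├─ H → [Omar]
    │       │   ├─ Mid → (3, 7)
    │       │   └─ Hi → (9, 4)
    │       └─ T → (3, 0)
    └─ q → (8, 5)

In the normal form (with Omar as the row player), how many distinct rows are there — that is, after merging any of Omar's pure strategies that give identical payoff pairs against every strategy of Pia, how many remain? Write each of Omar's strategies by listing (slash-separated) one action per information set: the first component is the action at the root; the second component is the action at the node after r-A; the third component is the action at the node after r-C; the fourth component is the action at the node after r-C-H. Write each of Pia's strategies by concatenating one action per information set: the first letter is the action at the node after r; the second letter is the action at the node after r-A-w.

10

Omar has 24 pure strategies: r/y/H/Mid, r/y/H/Hi, r/y/T/Mid, r/y/T/Hi, r/x/H/Mid, r/x/H/Hi, r/x/T/Mid, r/x/T/Hi, r/w/H/Mid, r/w/H/Hi, r/w/T/Mid, r/w/T/Hi, q/y/H/Mid, q/y/H/Hi, q/y/T/Mid, q/y/T/Hi, q/x/H/Mid, q/x/H/Hi, q/x/T/Mid, q/x/T/Hi, q/w/H/Mid, q/w/H/Hi, q/w/T/Mid, q/w/T/Hi. Columns: At, Ap, Ct, Cp.
{r/y/H/Mid} → row (9,5) (9,5) (3,7) (3,7)
{r/y/H/Hi} → row (9,5) (9,5) (9,4) (9,4)
{r/y/T/Mid, r/y/T/Hi} → row (9,5) (9,5) (3,0) (3,0)
{r/x/H/Mid} → row (8,3) (8,3) (3,7) (3,7)
{r/x/H/Hi} → row (8,3) (8,3) (9,4) (9,4)
{r/x/T/Mid, r/x/T/Hi} → row (8,3) (8,3) (3,0) (3,0)
{r/w/H/Mid} → row (8,0) (1,7) (3,7) (3,7)
{r/w/H/Hi} → row (8,0) (1,7) (9,4) (9,4)
{r/w/T/Mid, r/w/T/Hi} → row (8,0) (1,7) (3,0) (3,0)
{q/y/H/Mid, q/y/H/Hi, q/y/T/Mid, q/y/T/Hi, q/x/H/Mid, q/x/H/Hi, q/x/T/Mid, q/x/T/Hi, q/w/H/Mid, q/w/H/Hi, q/w/T/Mid, q/w/T/Hi} → row (8,5) (8,5) (8,5) (8,5)
That's 10 distinct rows out of 24 strategies.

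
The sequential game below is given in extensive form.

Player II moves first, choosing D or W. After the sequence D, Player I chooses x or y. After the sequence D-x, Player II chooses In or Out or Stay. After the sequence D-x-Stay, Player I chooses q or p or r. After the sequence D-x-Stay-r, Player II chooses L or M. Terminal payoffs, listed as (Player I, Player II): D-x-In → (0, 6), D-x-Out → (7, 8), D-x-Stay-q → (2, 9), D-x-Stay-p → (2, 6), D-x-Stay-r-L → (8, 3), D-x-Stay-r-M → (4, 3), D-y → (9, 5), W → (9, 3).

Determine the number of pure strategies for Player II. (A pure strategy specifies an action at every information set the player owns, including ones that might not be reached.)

Player II owns the root with actions {D, W} — two choices.
Player II owns the node after D-x with actions {In, Out, Stay} — three choices.
Player II owns the node after D-x-Stay-r with actions {L, M} — two choices.
A pure strategy fixes one action at each information set independently, so the count is the product 2 × 3 × 2 = 12.
(For reference, Player I has 6 pure strategies, giving a 12×6 normal-form matrix.)

12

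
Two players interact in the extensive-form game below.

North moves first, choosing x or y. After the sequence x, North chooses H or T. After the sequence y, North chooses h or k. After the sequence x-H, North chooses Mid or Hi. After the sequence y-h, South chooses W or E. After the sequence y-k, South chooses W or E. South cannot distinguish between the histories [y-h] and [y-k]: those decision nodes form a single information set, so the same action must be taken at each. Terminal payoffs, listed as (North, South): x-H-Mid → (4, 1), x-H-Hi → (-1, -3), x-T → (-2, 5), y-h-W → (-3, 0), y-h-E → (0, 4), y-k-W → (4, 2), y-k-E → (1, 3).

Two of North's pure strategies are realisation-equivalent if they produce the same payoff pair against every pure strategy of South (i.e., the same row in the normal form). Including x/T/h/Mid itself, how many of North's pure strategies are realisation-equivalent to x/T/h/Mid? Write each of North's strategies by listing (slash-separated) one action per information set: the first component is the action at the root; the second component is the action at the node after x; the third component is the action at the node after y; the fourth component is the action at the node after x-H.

4

Row for x/T/h/Mid (columns W, E): (-2,5) (-2,5).
Under x/T/h/Mid, North's choice at the node after y and at the node after x-H can never be reached regardless of what South does, so varying those choices leaves every outcome unchanged.
Holding the reachable choices fixed and varying the unreachable ones freely already gives 2 × 2 = 4 equivalent strategies.
No other strategy reproduces this row, so those 4 are the full class: x/T/h/Mid, x/T/h/Hi, x/T/k/Mid, x/T/k/Hi.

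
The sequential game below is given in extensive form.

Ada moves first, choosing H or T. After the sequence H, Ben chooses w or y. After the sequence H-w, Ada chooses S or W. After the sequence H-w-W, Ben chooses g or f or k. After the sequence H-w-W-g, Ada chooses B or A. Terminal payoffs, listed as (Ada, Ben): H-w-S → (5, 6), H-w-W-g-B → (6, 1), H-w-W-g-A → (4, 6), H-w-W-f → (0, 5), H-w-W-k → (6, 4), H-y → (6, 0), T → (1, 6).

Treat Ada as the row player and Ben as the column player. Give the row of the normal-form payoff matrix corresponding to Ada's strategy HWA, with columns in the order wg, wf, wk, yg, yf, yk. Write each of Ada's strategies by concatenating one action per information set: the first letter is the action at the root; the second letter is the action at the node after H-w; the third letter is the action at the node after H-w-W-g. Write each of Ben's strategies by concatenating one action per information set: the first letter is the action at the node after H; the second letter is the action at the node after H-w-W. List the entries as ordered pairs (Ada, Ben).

vs wg: Ada plays H → Ben plays w at [H] → Ada plays W at [H-w] → Ben plays g at [H-w-W] → Ada plays A at [H-w-W-g] → (4, 6)
vs wf: Ada plays H → Ben plays w at [H] → Ada plays W at [H-w] → Ben plays f at [H-w-W] → (0, 5)
vs wk: Ada plays H → Ben plays w at [H] → Ada plays W at [H-w] → Ben plays k at [H-w-W] → (6, 4)
vs yg: Ada plays H → Ben plays y at [H] → (6, 0)
vs yf: Ada plays H → Ben plays y at [H] → (6, 0)
vs yk: Ada plays H → Ben plays y at [H] → (6, 0)

(4,6) (0,5) (6,4) (6,0) (6,0) (6,0)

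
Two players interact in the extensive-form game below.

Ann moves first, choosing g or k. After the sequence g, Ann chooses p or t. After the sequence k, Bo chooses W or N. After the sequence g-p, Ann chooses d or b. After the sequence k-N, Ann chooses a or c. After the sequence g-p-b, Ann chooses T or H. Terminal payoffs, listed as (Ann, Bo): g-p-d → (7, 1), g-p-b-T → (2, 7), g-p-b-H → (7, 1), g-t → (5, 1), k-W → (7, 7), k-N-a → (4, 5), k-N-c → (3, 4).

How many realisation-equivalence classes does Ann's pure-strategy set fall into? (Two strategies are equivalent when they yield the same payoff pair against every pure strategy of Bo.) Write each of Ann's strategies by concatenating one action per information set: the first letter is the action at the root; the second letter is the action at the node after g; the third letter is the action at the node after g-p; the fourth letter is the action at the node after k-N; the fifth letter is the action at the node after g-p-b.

Ann has 32 pure strategies: gpdaT, gpdaH, gpdcT, gpdcH, gpbaT, gpbaH, gpbcT, gpbcH, gtdaT, gtdaH, gtdcT, gtdcH, gtbaT, gtbaH, gtbcT, gtbcH, kpdaT, kpdaH, kpdcT, kpdcH, kpbaT, kpbaH, kpbcT, kpbcH, ktdaT, ktdaH, ktdcT, ktdcH, ktbaT, ktbaH, ktbcT, ktbcH. Columns: W, N.
{gpdaT, gpdaH, gpdcT, gpdcH, gpbaH, gpbcH} → row (7,1) (7,1)
{gpbaT, gpbcT} → row (2,7) (2,7)
{gtdaT, gtdaH, gtdcT, gtdcH, gtbaT, gtbaH, gtbcT, gtbcH} → row (5,1) (5,1)
{kpdaT, kpdaH, kpbaT, kpbaH, ktdaT, ktdaH, ktbaT, ktbaH} → row (7,7) (4,5)
{kpdcT, kpdcH, kpbcT, kpbcH, ktdcT, ktdcH, ktbcT, ktbcH} → row (7,7) (3,4)
That's 5 distinct rows out of 32 strategies.

5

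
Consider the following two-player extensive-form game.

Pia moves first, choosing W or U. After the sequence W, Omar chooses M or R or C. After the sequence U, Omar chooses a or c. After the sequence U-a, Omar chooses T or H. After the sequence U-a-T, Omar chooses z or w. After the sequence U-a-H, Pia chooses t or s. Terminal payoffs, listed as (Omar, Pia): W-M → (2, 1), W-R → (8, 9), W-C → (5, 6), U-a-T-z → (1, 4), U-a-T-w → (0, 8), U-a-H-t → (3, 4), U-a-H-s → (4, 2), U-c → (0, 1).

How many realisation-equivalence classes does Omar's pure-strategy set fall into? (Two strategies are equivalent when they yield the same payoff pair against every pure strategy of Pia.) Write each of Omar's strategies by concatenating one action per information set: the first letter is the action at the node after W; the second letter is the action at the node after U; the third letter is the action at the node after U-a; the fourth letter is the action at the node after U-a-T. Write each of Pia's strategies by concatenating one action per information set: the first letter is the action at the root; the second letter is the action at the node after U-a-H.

Omar has 24 pure strategies: MaTz, MaTw, MaHz, MaHw, McTz, McTw, McHz, McHw, RaTz, RaTw, RaHz, RaHw, RcTz, RcTw, RcHz, RcHw, CaTz, CaTw, CaHz, CaHw, CcTz, CcTw, CcHz, CcHw. Columns: Wt, Ws, Ut, Us.
{MaTz} → row (2,1) (2,1) (1,4) (1,4)
{MaTw} → row (2,1) (2,1) (0,8) (0,8)
{MaHz, MaHw} → row (2,1) (2,1) (3,4) (4,2)
{McTz, McTw, McHz, McHw} → row (2,1) (2,1) (0,1) (0,1)
{RaTz} → row (8,9) (8,9) (1,4) (1,4)
{RaTw} → row (8,9) (8,9) (0,8) (0,8)
{RaHz, RaHw} → row (8,9) (8,9) (3,4) (4,2)
{RcTz, RcTw, RcHz, RcHw} → row (8,9) (8,9) (0,1) (0,1)
{CaTz} → row (5,6) (5,6) (1,4) (1,4)
{CaTw} → row (5,6) (5,6) (0,8) (0,8)
{CaHz, CaHw} → row (5,6) (5,6) (3,4) (4,2)
{CcTz, CcTw, CcHz, CcHw} → row (5,6) (5,6) (0,1) (0,1)
That's 12 distinct rows out of 24 strategies.

12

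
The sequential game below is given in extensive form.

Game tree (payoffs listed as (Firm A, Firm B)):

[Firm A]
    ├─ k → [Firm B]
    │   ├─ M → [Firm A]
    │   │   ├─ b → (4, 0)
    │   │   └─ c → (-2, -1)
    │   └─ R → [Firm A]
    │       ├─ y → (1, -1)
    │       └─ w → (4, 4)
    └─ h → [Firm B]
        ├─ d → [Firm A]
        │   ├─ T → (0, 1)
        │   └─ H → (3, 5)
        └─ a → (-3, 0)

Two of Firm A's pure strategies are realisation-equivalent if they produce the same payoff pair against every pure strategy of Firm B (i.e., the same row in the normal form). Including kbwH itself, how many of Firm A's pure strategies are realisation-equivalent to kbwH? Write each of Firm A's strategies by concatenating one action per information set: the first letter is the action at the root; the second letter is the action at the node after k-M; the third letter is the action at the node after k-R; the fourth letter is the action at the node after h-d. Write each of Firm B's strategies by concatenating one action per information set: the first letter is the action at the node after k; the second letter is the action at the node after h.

Row for kbwH (columns Md, Ma, Rd, Ra): (4,0) (4,0) (4,4) (4,4).
Under kbwH, Firm A's choice at the node after h-d can never be reached regardless of what Firm B does, so varying those choices leaves every outcome unchanged.
Holding the reachable choices fixed and varying the unreachable one freely already gives 2 equivalent strategies.
No other strategy reproduces this row, so those 2 are the full class: kbwT, kbwH.

2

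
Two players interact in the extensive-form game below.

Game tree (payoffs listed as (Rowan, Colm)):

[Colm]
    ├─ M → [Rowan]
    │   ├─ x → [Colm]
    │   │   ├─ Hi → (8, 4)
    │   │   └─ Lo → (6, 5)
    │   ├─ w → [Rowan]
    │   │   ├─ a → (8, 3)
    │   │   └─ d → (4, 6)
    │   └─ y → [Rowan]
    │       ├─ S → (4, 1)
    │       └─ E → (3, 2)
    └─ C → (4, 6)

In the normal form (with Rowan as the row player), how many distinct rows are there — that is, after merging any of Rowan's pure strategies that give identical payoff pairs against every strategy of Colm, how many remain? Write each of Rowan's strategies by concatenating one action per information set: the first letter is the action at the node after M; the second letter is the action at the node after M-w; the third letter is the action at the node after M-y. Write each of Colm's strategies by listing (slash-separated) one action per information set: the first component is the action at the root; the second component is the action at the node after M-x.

Rowan has 12 pure strategies: xaS, xaE, xdS, xdE, waS, waE, wdS, wdE, yaS, yaE, ydS, ydE. Columns: M/Hi, M/Lo, C/Hi, C/Lo.
{xaS, xaE, xdS, xdE} → row (8,4) (6,5) (4,6) (4,6)
{waS, waE} → row (8,3) (8,3) (4,6) (4,6)
{wdS, wdE} → row (4,6) (4,6) (4,6) (4,6)
{yaS, ydS} → row (4,1) (4,1) (4,6) (4,6)
{yaE, ydE} → row (3,2) (3,2) (4,6) (4,6)
That's 5 distinct rows out of 12 strategies.

5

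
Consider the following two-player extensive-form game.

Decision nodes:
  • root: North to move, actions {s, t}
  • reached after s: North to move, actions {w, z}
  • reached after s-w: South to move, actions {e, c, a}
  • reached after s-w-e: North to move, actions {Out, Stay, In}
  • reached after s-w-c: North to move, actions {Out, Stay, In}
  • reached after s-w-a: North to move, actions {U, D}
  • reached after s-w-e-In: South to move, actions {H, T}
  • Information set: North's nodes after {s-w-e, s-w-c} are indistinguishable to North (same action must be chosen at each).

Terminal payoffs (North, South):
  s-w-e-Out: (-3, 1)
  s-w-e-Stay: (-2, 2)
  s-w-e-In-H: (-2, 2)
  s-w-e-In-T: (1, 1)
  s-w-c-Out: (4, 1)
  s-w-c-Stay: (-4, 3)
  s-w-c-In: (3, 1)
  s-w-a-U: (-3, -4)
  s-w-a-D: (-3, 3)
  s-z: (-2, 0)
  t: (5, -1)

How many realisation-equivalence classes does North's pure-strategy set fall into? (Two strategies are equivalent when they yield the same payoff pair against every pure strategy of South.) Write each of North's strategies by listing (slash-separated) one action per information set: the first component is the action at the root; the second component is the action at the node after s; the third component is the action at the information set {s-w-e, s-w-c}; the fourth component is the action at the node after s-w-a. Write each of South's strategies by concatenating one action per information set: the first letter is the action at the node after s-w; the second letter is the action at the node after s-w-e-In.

North has 24 pure strategies: s/w/Out/U, s/w/Out/D, s/w/Stay/U, s/w/Stay/D, s/w/In/U, s/w/In/D, s/z/Out/U, s/z/Out/D, s/z/Stay/U, s/z/Stay/D, s/z/In/U, s/z/In/D, t/w/Out/U, t/w/Out/D, t/w/Stay/U, t/w/Stay/D, t/w/In/U, t/w/In/D, t/z/Out/U, t/z/Out/D, t/z/Stay/U, t/z/Stay/D, t/z/In/U, t/z/In/D. Columns: eH, eT, cH, cT, aH, aT.
{s/w/Out/U} → row (-3,1) (-3,1) (4,1) (4,1) (-3,-4) (-3,-4)
{s/w/Out/D} → row (-3,1) (-3,1) (4,1) (4,1) (-3,3) (-3,3)
{s/w/Stay/U} → row (-2,2) (-2,2) (-4,3) (-4,3) (-3,-4) (-3,-4)
{s/w/Stay/D} → row (-2,2) (-2,2) (-4,3) (-4,3) (-3,3) (-3,3)
{s/w/In/U} → row (-2,2) (1,1) (3,1) (3,1) (-3,-4) (-3,-4)
{s/w/In/D} → row (-2,2) (1,1) (3,1) (3,1) (-3,3) (-3,3)
{s/z/Out/U, s/z/Out/D, s/z/Stay/U, s/z/Stay/D, s/z/In/U, s/z/In/D} → row (-2,0) (-2,0) (-2,0) (-2,0) (-2,0) (-2,0)
{t/w/Out/U, t/w/Out/D, t/w/Stay/U, t/w/Stay/D, t/w/In/U, t/w/In/D, t/z/Out/U, t/z/Out/D, t/z/Stay/U, t/z/Stay/D, t/z/In/U, t/z/In/D} → row (5,-1) (5,-1) (5,-1) (5,-1) (5,-1) (5,-1)
That's 8 distinct rows out of 24 strategies.

8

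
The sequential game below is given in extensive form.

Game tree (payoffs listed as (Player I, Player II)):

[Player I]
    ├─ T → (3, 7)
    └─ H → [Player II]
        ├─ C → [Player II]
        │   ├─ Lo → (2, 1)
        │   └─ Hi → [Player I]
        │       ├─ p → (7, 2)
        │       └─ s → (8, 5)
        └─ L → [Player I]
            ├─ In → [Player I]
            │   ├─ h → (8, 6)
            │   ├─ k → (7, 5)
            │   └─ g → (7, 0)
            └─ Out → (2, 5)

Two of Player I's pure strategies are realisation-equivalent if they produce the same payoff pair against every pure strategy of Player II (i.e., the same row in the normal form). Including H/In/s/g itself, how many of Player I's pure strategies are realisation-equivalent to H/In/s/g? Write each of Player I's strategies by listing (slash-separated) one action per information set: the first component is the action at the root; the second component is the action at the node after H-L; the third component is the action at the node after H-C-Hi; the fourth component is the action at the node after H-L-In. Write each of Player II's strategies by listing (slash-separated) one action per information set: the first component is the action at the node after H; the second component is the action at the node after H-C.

Row for H/In/s/g (columns C/Lo, C/Hi, L/Lo, L/Hi): (2,1) (8,5) (7,0) (7,0).
Every one of Player I's information sets is on the play path for some reply by Player II when Player I follows H/In/s/g.
Changing the action at any of them therefore changes at least one column, so only H/In/s/g itself gives this row.

1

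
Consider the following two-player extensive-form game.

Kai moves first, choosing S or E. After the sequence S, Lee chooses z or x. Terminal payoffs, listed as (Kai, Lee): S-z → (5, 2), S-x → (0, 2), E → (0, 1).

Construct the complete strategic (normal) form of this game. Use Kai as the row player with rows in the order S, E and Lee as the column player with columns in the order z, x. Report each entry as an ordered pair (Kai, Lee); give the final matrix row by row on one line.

Row S: z→(5,2), x→(0,2)
Row E: z→(0,1), x→(0,1)

S: (5,2) (0,2) | E: (0,1) (0,1)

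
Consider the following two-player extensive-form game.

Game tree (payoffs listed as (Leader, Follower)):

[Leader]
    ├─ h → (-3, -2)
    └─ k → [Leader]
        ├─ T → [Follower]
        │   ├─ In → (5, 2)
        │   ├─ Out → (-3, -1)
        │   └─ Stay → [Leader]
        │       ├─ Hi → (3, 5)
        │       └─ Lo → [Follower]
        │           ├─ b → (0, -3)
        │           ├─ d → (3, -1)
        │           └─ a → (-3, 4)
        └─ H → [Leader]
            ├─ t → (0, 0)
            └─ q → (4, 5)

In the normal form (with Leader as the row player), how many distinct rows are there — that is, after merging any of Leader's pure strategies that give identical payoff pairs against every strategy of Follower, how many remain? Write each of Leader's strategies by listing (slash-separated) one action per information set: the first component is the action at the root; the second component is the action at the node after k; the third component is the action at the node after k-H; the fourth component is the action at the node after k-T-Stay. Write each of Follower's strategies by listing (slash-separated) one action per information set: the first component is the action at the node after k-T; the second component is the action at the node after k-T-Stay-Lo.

5

Leader has 16 pure strategies: h/T/t/Hi, h/T/t/Lo, h/T/q/Hi, h/T/q/Lo, h/H/t/Hi, h/H/t/Lo, h/H/q/Hi, h/H/q/Lo, k/T/t/Hi, k/T/t/Lo, k/T/q/Hi, k/T/q/Lo, k/H/t/Hi, k/H/t/Lo, k/H/q/Hi, k/H/q/Lo. Columns: In/b, In/d, In/a, Out/b, Out/d, Out/a, Stay/b, Stay/d, Stay/a.
{h/T/t/Hi, h/T/t/Lo, h/T/q/Hi, h/T/q/Lo, h/H/t/Hi, h/H/t/Lo, h/H/q/Hi, h/H/q/Lo} → row (-3,-2) (-3,-2) (-3,-2) (-3,-2) (-3,-2) (-3,-2) (-3,-2) (-3,-2) (-3,-2)
{k/T/t/Hi, k/T/q/Hi} → row (5,2) (5,2) (5,2) (-3,-1) (-3,-1) (-3,-1) (3,5) (3,5) (3,5)
{k/T/t/Lo, k/T/q/Lo} → row (5,2) (5,2) (5,2) (-3,-1) (-3,-1) (-3,-1) (0,-3) (3,-1) (-3,4)
{k/H/t/Hi, k/H/t/Lo} → row (0,0) (0,0) (0,0) (0,0) (0,0) (0,0) (0,0) (0,0) (0,0)
{k/H/q/Hi, k/H/q/Lo} → row (4,5) (4,5) (4,5) (4,5) (4,5) (4,5) (4,5) (4,5) (4,5)
That's 5 distinct rows out of 16 strategies.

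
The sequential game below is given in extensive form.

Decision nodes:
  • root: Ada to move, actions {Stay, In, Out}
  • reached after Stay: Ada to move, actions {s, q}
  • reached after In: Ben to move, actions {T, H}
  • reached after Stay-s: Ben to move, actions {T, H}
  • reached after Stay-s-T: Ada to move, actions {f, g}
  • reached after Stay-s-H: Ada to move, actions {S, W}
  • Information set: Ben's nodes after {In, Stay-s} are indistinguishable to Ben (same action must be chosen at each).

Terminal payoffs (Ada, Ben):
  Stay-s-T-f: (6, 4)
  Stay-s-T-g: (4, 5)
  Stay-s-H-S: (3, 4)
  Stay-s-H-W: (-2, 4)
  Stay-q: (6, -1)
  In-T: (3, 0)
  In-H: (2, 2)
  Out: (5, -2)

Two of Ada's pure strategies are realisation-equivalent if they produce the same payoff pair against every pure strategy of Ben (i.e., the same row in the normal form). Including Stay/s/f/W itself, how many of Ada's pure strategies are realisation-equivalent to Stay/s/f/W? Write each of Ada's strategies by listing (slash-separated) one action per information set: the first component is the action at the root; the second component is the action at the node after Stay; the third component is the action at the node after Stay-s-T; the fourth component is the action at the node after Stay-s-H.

Row for Stay/s/f/W (columns T, H): (6,4) (-2,4).
Every one of Ada's information sets is on the play path for some reply by Ben when Ada follows Stay/s/f/W.
Changing the action at any of them therefore changes at least one column, so only Stay/s/f/W itself gives this row.

1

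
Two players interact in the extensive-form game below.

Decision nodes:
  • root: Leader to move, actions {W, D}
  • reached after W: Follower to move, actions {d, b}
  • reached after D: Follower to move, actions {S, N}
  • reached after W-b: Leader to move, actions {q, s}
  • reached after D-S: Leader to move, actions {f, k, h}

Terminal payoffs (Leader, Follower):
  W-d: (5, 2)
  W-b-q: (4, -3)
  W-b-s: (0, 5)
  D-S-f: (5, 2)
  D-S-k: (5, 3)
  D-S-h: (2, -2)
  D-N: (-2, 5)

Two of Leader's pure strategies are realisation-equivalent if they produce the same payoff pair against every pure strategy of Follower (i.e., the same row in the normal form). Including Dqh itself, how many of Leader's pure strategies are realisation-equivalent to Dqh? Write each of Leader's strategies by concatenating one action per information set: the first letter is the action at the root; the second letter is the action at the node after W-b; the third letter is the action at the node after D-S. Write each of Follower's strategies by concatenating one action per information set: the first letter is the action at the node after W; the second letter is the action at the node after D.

2

Row for Dqh (columns dS, dN, bS, bN): (2,-2) (-2,5) (2,-2) (-2,5).
Under Dqh, Leader's choice at the node after W-b can never be reached regardless of what Follower does, so varying those choices leaves every outcome unchanged.
Holding the reachable choices fixed and varying the unreachable one freely already gives 2 equivalent strategies.
No other strategy reproduces this row, so those 2 are the full class: Dqh, Dsh.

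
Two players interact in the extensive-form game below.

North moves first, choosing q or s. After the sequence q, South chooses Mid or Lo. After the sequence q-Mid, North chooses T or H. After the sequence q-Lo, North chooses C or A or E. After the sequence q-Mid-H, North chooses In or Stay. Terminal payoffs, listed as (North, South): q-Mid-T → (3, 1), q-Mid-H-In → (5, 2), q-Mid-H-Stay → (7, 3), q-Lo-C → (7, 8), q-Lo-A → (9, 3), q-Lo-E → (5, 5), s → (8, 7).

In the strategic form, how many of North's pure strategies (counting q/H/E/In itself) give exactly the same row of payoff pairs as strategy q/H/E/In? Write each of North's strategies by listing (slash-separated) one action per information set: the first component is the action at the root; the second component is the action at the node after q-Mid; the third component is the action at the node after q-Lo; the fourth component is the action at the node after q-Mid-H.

1

Row for q/H/E/In (columns Mid, Lo): (5,2) (5,5).
Every one of North's information sets is on the play path for some reply by South when North follows q/H/E/In.
Changing the action at any of them therefore changes at least one column, so only q/H/E/In itself gives this row.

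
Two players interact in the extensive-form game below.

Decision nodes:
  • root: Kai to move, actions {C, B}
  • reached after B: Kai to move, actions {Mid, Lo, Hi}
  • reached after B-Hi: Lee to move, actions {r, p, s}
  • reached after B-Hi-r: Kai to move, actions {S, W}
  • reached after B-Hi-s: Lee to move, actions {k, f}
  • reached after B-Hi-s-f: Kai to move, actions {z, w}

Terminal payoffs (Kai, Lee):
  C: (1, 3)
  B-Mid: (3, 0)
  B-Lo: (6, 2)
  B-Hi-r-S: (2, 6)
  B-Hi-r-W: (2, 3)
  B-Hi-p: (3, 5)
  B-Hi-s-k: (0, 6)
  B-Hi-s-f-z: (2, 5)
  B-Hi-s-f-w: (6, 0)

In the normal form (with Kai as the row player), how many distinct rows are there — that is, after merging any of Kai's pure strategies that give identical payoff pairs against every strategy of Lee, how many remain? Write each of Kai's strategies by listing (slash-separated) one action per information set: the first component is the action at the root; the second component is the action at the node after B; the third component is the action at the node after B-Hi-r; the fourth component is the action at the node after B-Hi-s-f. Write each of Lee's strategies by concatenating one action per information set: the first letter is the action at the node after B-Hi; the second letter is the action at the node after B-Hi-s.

Kai has 24 pure strategies: C/Mid/S/z, C/Mid/S/w, C/Mid/W/z, C/Mid/W/w, C/Lo/S/z, C/Lo/S/w, C/Lo/W/z, C/Lo/W/w, C/Hi/S/z, C/Hi/S/w, C/Hi/W/z, C/Hi/W/w, B/Mid/S/z, B/Mid/S/w, B/Mid/W/z, B/Mid/W/w, B/Lo/S/z, B/Lo/S/w, B/Lo/W/z, B/Lo/W/w, B/Hi/S/z, B/Hi/S/w, B/Hi/W/z, B/Hi/W/w. Columns: rk, rf, pk, pf, sk, sf.
{C/Mid/S/z, C/Mid/S/w, C/Mid/W/z, C/Mid/W/w, C/Lo/S/z, C/Lo/S/w, C/Lo/W/z, C/Lo/W/w, C/Hi/S/z, C/Hi/S/w, C/Hi/W/z, C/Hi/W/w} → row (1,3) (1,3) (1,3) (1,3) (1,3) (1,3)
{B/Mid/S/z, B/Mid/S/w, B/Mid/W/z, B/Mid/W/w} → row (3,0) (3,0) (3,0) (3,0) (3,0) (3,0)
{B/Lo/S/z, B/Lo/S/w, B/Lo/W/z, B/Lo/W/w} → row (6,2) (6,2) (6,2) (6,2) (6,2) (6,2)
{B/Hi/S/z} → row (2,6) (2,6) (3,5) (3,5) (0,6) (2,5)
{B/Hi/S/w} → row (2,6) (2,6) (3,5) (3,5) (0,6) (6,0)
{B/Hi/W/z} → row (2,3) (2,3) (3,5) (3,5) (0,6) (2,5)
{B/Hi/W/w} → row (2,3) (2,3) (3,5) (3,5) (0,6) (6,0)
That's 7 distinct rows out of 24 strategies.

7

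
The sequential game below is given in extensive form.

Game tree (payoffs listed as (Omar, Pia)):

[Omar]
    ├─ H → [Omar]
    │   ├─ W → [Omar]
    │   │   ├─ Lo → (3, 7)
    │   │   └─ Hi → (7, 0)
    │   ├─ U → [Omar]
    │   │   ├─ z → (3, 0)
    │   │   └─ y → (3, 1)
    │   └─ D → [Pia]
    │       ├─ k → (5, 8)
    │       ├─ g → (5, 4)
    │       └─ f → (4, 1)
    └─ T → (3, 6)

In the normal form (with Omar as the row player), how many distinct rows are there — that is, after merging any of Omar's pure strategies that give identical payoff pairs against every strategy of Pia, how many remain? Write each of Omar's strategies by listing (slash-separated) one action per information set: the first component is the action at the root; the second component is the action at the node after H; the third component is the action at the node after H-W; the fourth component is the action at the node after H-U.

6

Omar has 24 pure strategies: H/W/Lo/z, H/W/Lo/y, H/W/Hi/z, H/W/Hi/y, H/U/Lo/z, H/U/Lo/y, H/U/Hi/z, H/U/Hi/y, H/D/Lo/z, H/D/Lo/y, H/D/Hi/z, H/D/Hi/y, T/W/Lo/z, T/W/Lo/y, T/W/Hi/z, T/W/Hi/y, T/U/Lo/z, T/U/Lo/y, T/U/Hi/z, T/U/Hi/y, T/D/Lo/z, T/D/Lo/y, T/D/Hi/z, T/D/Hi/y. Columns: k, g, f.
{H/W/Lo/z, H/W/Lo/y} → row (3,7) (3,7) (3,7)
{H/W/Hi/z, H/W/Hi/y} → row (7,0) (7,0) (7,0)
{H/U/Lo/z, H/U/Hi/z} → row (3,0) (3,0) (3,0)
{H/U/Lo/y, H/U/Hi/y} → row (3,1) (3,1) (3,1)
{H/D/Lo/z, H/D/Lo/y, H/D/Hi/z, H/D/Hi/y} → row (5,8) (5,4) (4,1)
{T/W/Lo/z, T/W/Lo/y, T/W/Hi/z, T/W/Hi/y, T/U/Lo/z, T/U/Lo/y, T/U/Hi/z, T/U/Hi/y, T/D/Lo/z, T/D/Lo/y, T/D/Hi/z, T/D/Hi/y} → row (3,6) (3,6) (3,6)
That's 6 distinct rows out of 24 strategies.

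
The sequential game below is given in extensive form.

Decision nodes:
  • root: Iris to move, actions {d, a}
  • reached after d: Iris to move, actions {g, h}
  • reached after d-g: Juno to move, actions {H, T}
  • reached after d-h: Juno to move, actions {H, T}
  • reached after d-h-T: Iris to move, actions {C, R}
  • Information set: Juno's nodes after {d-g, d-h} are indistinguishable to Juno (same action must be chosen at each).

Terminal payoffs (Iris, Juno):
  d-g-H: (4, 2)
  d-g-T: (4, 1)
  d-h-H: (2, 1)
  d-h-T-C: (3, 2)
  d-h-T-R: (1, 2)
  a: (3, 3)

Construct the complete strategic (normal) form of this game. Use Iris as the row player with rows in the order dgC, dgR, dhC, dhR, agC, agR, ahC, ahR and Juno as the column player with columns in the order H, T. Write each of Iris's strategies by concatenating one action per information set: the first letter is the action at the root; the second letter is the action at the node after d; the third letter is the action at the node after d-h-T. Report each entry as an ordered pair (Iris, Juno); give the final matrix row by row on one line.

dgC: (4,2) (4,1) | dgR: (4,2) (4,1) | dhC: (2,1) (3,2) | dhR: (2,1) (1,2) | agC: (3,3) (3,3) | agR: (3,3) (3,3) | ahC: (3,3) (3,3) | ahR: (3,3) (3,3)

Row dgC: H→(4,2), T→(4,1)
Row dgR: H→(4,2), T→(4,1)
Row dhC: H→(2,1), T→(3,2)
Row dhR: H→(2,1), T→(1,2)
Row agC: H→(3,3), T→(3,3)
Row agR: H→(3,3), T→(3,3)
Row ahC: H→(3,3), T→(3,3)
Row ahR: H→(3,3), T→(3,3)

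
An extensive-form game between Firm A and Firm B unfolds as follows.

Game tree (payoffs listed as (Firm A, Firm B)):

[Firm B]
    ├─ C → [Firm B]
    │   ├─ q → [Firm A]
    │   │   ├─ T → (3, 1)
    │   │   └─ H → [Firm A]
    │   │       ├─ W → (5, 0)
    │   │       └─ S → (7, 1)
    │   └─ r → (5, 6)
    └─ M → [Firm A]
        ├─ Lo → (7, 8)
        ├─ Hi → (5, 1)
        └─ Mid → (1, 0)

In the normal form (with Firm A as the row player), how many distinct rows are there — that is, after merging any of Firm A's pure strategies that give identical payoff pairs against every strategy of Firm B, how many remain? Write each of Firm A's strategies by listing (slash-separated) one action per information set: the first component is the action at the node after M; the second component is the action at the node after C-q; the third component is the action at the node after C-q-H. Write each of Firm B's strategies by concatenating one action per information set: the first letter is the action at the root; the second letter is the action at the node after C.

Firm A has 12 pure strategies: Lo/T/W, Lo/T/S, Lo/H/W, Lo/H/S, Hi/T/W, Hi/T/S, Hi/H/W, Hi/H/S, Mid/T/W, Mid/T/S, Mid/H/W, Mid/H/S. Columns: Cq, Cr, Mq, Mr.
{Lo/T/W, Lo/T/S} → row (3,1) (5,6) (7,8) (7,8)
{Lo/H/W} → row (5,0) (5,6) (7,8) (7,8)
{Lo/H/S} → row (7,1) (5,6) (7,8) (7,8)
{Hi/T/W, Hi/T/S} → row (3,1) (5,6) (5,1) (5,1)
{Hi/H/W} → row (5,0) (5,6) (5,1) (5,1)
{Hi/H/S} → row (7,1) (5,6) (5,1) (5,1)
{Mid/T/W, Mid/T/S} → row (3,1) (5,6) (1,0) (1,0)
{Mid/H/W} → row (5,0) (5,6) (1,0) (1,0)
{Mid/H/S} → row (7,1) (5,6) (1,0) (1,0)
That's 9 distinct rows out of 12 strategies.

9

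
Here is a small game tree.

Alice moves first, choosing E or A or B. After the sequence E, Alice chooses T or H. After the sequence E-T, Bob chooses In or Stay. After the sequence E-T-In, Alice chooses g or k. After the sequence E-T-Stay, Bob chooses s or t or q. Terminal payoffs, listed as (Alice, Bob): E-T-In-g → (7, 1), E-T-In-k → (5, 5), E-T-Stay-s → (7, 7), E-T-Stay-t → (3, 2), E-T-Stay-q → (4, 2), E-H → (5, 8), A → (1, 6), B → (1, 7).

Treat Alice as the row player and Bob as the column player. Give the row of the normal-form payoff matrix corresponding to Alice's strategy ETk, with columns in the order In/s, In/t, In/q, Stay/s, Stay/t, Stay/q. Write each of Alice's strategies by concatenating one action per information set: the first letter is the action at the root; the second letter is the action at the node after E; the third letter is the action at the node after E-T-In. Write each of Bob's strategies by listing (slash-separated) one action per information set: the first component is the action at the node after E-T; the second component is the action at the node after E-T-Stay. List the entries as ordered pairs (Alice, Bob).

(5,5) (5,5) (5,5) (7,7) (3,2) (4,2)

vs In/s: Alice plays E → Alice plays T at [E] → Bob plays In at [E-T] → Alice plays k at [E-T-In] → (5, 5)
vs In/t: Alice plays E → Alice plays T at [E] → Bob plays In at [E-T] → Alice plays k at [E-T-In] → (5, 5)
vs In/q: Alice plays E → Alice plays T at [E] → Bob plays In at [E-T] → Alice plays k at [E-T-In] → (5, 5)
vs Stay/s: Alice plays E → Alice plays T at [E] → Bob plays Stay at [E-T] → Bob plays s at [E-T-Stay] → (7, 7)
vs Stay/t: Alice plays E → Alice plays T at [E] → Bob plays Stay at [E-T] → Bob plays t at [E-T-Stay] → (3, 2)
vs Stay/q: Alice plays E → Alice plays T at [E] → Bob plays Stay at [E-T] → Bob plays q at [E-T-Stay] → (4, 2)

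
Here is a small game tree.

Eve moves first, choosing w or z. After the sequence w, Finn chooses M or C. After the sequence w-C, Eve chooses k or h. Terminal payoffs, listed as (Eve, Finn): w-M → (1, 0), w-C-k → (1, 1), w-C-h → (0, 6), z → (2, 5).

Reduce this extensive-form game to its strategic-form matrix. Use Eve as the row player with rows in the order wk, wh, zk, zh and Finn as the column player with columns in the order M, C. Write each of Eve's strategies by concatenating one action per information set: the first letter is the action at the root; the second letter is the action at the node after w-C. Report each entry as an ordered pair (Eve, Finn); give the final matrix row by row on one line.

Row wk: M→(1,0), C→(1,1)
Row wh: M→(1,0), C→(0,6)
Row zk: M→(2,5), C→(2,5)
Row zh: M→(2,5), C→(2,5)

wk: (1,0) (1,1) | wh: (1,0) (0,6) | zk: (2,5) (2,5) | zh: (2,5) (2,5)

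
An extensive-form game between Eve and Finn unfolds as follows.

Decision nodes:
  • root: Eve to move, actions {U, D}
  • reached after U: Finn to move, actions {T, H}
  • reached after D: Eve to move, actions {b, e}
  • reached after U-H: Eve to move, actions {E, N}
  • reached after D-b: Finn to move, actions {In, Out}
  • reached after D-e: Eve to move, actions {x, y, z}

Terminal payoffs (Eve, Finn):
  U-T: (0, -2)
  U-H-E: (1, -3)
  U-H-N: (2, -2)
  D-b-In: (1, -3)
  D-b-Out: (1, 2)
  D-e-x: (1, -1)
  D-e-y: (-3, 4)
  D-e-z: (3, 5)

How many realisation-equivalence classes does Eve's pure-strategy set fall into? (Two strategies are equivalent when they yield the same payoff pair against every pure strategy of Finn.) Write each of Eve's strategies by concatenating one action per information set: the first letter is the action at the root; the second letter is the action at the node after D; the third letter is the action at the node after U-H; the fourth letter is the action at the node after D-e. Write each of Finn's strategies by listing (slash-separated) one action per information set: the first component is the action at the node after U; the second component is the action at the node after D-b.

6

Eve has 24 pure strategies: UbEx, UbEy, UbEz, UbNx, UbNy, UbNz, UeEx, UeEy, UeEz, UeNx, UeNy, UeNz, DbEx, DbEy, DbEz, DbNx, DbNy, DbNz, DeEx, DeEy, DeEz, DeNx, DeNy, DeNz. Columns: T/In, T/Out, H/In, H/Out.
{UbEx, UbEy, UbEz, UeEx, UeEy, UeEz} → row (0,-2) (0,-2) (1,-3) (1,-3)
{UbNx, UbNy, UbNz, UeNx, UeNy, UeNz} → row (0,-2) (0,-2) (2,-2) (2,-2)
{DbEx, DbEy, DbEz, DbNx, DbNy, DbNz} → row (1,-3) (1,2) (1,-3) (1,2)
{DeEx, DeNx} → row (1,-1) (1,-1) (1,-1) (1,-1)
{DeEy, DeNy} → row (-3,4) (-3,4) (-3,4) (-3,4)
{DeEz, DeNz} → row (3,5) (3,5) (3,5) (3,5)
That's 6 distinct rows out of 24 strategies.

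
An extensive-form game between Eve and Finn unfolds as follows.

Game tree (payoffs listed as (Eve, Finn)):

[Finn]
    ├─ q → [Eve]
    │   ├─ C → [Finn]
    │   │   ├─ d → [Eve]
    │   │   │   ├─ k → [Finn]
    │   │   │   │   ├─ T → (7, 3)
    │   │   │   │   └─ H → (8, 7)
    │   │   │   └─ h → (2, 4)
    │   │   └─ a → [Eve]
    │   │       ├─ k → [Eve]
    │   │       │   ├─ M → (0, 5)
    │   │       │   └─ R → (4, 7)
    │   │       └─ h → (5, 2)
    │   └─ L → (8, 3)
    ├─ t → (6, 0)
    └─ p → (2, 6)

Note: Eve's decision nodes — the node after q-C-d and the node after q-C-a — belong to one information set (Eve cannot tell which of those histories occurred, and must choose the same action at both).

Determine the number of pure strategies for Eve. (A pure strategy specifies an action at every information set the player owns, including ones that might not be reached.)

Eve owns the node after q with actions {C, L} — two choices.
Eve owns the information set {q-C-d, q-C-a} with actions {k, h} — two choices.
Eve owns the node after q-C-a-k with actions {M, R} — two choices.
A pure strategy fixes one action at each information set independently, so the count is the product 2 × 2 × 2 = 8.
(For reference, Finn has 12 pure strategies, giving a 8×12 normal-form matrix.)

8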